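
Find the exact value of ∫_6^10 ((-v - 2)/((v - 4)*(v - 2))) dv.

log(4/27)

Factor the denominator: v**2 - 6*v + 8 = (v - 2)(v - 4).
Partial fractions: (-v - 2)/((v - 4)*(v - 2)) = 2/(v - 2) - 3/(v - 4).
An antiderivative is F(v) = -3*log(v - 4) + 2*log(v - 2).
Then F(10) - F(6) = (log(8/27)) - (log(2)) = log(4/27).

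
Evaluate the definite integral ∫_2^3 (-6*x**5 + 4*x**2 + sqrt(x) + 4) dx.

By the power rule, an antiderivative is F(x) = -x**6 + 2*x**(3/2)/3 + 4*x**3/3 + 4*x.
Then F(3) - F(2) = (-681 + 2*sqrt(3)) - (-136/3 + 4*sqrt(2)/3) = -1907/3 - 4*sqrt(2)/3 + 2*sqrt(3).

-1907/3 - 4*sqrt(2)/3 + 2*sqrt(3)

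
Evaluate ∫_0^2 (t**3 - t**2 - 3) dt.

-14/3

By the power rule, an antiderivative is F(t) = t**4/4 - t**3/3 - 3*t.
Then F(2) - F(0) = (-14/3) - (0) = -14/3.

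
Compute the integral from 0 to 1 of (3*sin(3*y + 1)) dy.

cos(1) - cos(4)

Let u = 3*y + 1, so du = 3 dy. When y = 0, u = 1; when y = 1, u = 4.
The integral becomes ∫ sin(u) du from 1 to 4, with antiderivative -cos(u).
Back in y: F(y) = -cos(3*y + 1).
Then F(1) - F(0) = (-cos(4)) - (-cos(1)) = cos(1) - cos(4).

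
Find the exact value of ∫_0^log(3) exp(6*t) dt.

364/3

Let u = exp(t), so du = exp(t) dt. When t = 0, u = 1; when t = log(3), u = 3.
The integral becomes ∫ u**5 du from 1 to 3, with antiderivative u**6/6.
Back in t: F(t) = exp(6*t)/6.
Then F(log(3)) - F(0) = (243/2) - (1/6) = 364/3.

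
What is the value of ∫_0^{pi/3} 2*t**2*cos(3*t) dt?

Integrate by parts twice (u = t^2, dv = 2*cos(3*t) dt).
An antiderivative is F(t) = 2*t**2*sin(3*t)/3 + 4*t*cos(3*t)/9 - 4*sin(3*t)/27.
Then F(pi/3) - F(0) = (-4*pi/27) - (0) = -4*pi/27.

-4*pi/27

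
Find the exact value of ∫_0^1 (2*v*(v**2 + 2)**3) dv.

65/4

Let u = v**2 + 2, so du = 2*v dv. When v = 0, u = 2; when v = 1, u = 3.
The integral becomes ∫ u**3 du from 2 to 3, with antiderivative u**4/4.
Back in v: F(v) = (v**2 + 2)**4/4.
Then F(1) - F(0) = (81/4) - (4) = 65/4.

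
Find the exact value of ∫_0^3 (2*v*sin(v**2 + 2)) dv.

cos(2) - cos(11)

Let u = v**2 + 2, so du = 2*v dv. When v = 0, u = 2; when v = 3, u = 11.
The integral becomes ∫ sin(u) du from 2 to 11, with antiderivative -cos(u).
Back in v: F(v) = -cos(v**2 + 2).
Then F(3) - F(0) = (-cos(11)) - (-cos(2)) = cos(2) - cos(11).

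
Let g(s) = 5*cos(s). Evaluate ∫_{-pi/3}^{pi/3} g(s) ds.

5*sqrt(3)

An antiderivative is F(s) = 5*sin(s).
Then F(pi/3) - F(-pi/3) = (5*sqrt(3)/2) - (-5*sqrt(3)/2) = 5*sqrt(3).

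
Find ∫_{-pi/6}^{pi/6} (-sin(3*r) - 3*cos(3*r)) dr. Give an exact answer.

-2

An antiderivative is F(r) = -sin(3*r) + cos(3*r)/3.
Then F(pi/6) - F(-pi/6) = (-1) - (1) = -2.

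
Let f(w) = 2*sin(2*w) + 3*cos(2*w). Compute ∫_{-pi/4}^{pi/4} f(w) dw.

3

An antiderivative is F(w) = 3*sin(2*w)/2 - cos(2*w).
Then F(pi/4) - F(-pi/4) = (3/2) - (-3/2) = 3.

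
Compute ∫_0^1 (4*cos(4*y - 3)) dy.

Let u = 4*y - 3, so du = 4 dy. When y = 0, u = -3; when y = 1, u = 1.
The integral becomes ∫ cos(u) du from -3 to 1, with antiderivative sin(u).
Back in y: F(y) = sin(4*y - 3).
Then F(1) - F(0) = (sin(1)) - (-sin(3)) = sin(3) + sin(1).

sin(3) + sin(1)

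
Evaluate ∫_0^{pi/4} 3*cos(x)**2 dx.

3/4 + 3*pi/8

Use the identity cos^2(x) = (1 + cos(2*x))/2.
An antiderivative is F(x) = 3*x/2 + 3*sin(2*x)/4.
Then F(pi/4) - F(0) = (3/4 + 3*pi/8) - (0) = 3/4 + 3*pi/8.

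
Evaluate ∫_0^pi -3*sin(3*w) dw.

-2

An antiderivative is F(w) = cos(3*w).
Then F(pi) - F(0) = (-1) - (1) = -2.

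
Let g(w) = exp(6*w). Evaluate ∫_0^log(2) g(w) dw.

Let u = exp(w), so du = exp(w) dw. When w = 0, u = 1; when w = log(2), u = 2.
The integral becomes ∫ u**5 du from 1 to 2, with antiderivative u**6/6.
Back in w: F(w) = exp(6*w)/6.
Then F(log(2)) - F(0) = (32/3) - (1/6) = 21/2.

21/2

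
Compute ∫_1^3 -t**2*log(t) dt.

Integrate by parts once (u = ln t, dv = -t**2 dt).
An antiderivative is F(t) = -t**3*(3*log(t) - 1)/9.
Then F(3) - F(1) = (3 - 9*log(3)) - (1/9) = 26/9 - 9*log(3).

26/9 - 9*log(3)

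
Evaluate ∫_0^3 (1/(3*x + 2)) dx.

-log(2)/3 + log(11)/3

An antiderivative is F(x) = log(3*x + 2)/3.
Then F(3) - F(0) = (log(11)/3) - (log(2)/3) = -log(2)/3 + log(11)/3.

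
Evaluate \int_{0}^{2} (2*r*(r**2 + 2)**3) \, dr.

Let u = r**2 + 2, so du = 2*r dr. When r = 0, u = 2; when r = 2, u = 6.
The integral becomes ∫ u**3 du from 2 to 6, with antiderivative u**4/4.
Back in r: F(r) = (r**2 + 2)**4/4.
Then F(2) - F(0) = (324) - (4) = 320.

320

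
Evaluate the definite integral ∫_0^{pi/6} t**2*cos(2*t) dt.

-sqrt(3)/8 + sqrt(3)*pi**2/144 + pi/24

Integrate by parts twice (u = t^2, dv = cos(2*t) dt).
An antiderivative is F(t) = t**2*sin(2*t)/2 + t*cos(2*t)/2 - sin(2*t)/4.
Then F(pi/6) - F(0) = (-sqrt(3)/8 + sqrt(3)*pi**2/144 + pi/24) - (0) = -sqrt(3)/8 + sqrt(3)*pi**2/144 + pi/24.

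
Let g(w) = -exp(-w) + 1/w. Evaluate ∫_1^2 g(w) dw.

An antiderivative is F(w) = log(w) + exp(-w).
Then F(2) - F(1) = (exp(-2) + log(2)) - (exp(-1)) = -exp(-1) + exp(-2) + log(2).

-exp(-1) + exp(-2) + log(2)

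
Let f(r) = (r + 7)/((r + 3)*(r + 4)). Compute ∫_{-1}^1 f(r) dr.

Factor the denominator: r**2 + 7*r + 12 = (r + 4)(r + 3).
Partial fractions: (r + 7)/((r + 3)*(r + 4)) = -3/(r + 4) + 4/(r + 3).
An antiderivative is F(r) = 4*log(r + 3) - 3*log(r + 4).
Then F(1) - F(-1) = (-3*log(5) + 8*log(2)) - (log(16/27)) = -3*log(5) + 4*log(2) + 3*log(3).

-3*log(5) + 4*log(2) + 3*log(3)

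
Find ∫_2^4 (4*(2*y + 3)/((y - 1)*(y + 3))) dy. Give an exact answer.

Factor the denominator: y**2 + 2*y - 3 = (y + 3)(y - 1).
Partial fractions: 4*(2*y + 3)/((y - 1)*(y + 3)) = 3/(y + 3) + 5/(y - 1).
An antiderivative is F(y) = 5*log(y - 1) + 3*log(y + 3).
Then F(4) - F(2) = (5*log(3) + 3*log(7)) - (3*log(5)) = -3*log(5) + 5*log(3) + 3*log(7).

-3*log(5) + 5*log(3) + 3*log(7)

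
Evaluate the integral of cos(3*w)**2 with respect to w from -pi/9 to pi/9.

Use the identity cos^2(3*w) = (1 + cos(6*w))/2.
An antiderivative is F(w) = w/2 + sin(6*w)/12.
Then F(pi/9) - F(-pi/9) = (sqrt(3)/24 + pi/18) - (-pi/18 - sqrt(3)/24) = sqrt(3)/12 + pi/9.

sqrt(3)/12 + pi/9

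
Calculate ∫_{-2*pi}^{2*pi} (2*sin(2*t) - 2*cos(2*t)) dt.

0

An antiderivative is F(t) = -sin(2*t) - cos(2*t).
Then F(2*pi) - F(-2*pi) = (-1) - (-1) = 0.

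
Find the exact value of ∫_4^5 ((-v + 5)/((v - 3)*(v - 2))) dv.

Factor the denominator: v**2 - 5*v + 6 = (v - 2)(v - 3).
Partial fractions: (-v + 5)/((v - 3)*(v - 2)) = -3/(v - 2) + 2/(v - 3).
An antiderivative is F(v) = 2*log(v - 3) - 3*log(v - 2).
Then F(5) - F(4) = (log(4/27)) - (-log(8)) = log(32/27).

log(32/27)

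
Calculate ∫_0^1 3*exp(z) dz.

-3 + 3*E

An antiderivative is F(z) = 3*exp(z).
Then F(1) - F(0) = (3*E) - (3) = -3 + 3*E.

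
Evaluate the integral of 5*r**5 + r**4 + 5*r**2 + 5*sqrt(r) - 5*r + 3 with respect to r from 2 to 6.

-20*sqrt(2)/3 + 20*sqrt(6) + 609812/15

By the power rule, an antiderivative is F(r) = 5*r**6/6 + r**5/5 + 10*r**(3/2)/3 + 5*r**3/3 - 5*r**2/2 + 3*r.
Then F(6) - F(2) = (20*sqrt(6) + 203616/5) - (20*sqrt(2)/3 + 1036/15) = -20*sqrt(2)/3 + 20*sqrt(6) + 609812/15.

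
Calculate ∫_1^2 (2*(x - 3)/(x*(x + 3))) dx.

-10*log(2) + 4*log(5)

Factor the denominator: x**2 + 3*x = (x + 3)x.
Partial fractions: 2*(x - 3)/(x*(x + 3)) = 4/(x + 3) - 2/x.
An antiderivative is F(x) = -2*log(x) + 4*log(x + 3).
Then F(2) - F(1) = (-2*log(2) + 4*log(5)) - (8*log(2)) = -10*log(2) + 4*log(5).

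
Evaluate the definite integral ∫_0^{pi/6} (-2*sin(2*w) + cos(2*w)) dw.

An antiderivative is F(w) = sin(2*w)/2 + cos(2*w).
Then F(pi/6) - F(0) = (sqrt(3)/4 + 1/2) - (1) = -1/2 + sqrt(3)/4.

-1/2 + sqrt(3)/4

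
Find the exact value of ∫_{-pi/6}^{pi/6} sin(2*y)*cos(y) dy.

0

Use the identity sin(2*y)cos(y) = [sin(3*y) + sin(y)]/2.
An antiderivative is F(y) = -cos(y)/2 - cos(3*y)/6.
Then F(pi/6) - F(-pi/6) = (-sqrt(3)/4) - (-sqrt(3)/4) = 0.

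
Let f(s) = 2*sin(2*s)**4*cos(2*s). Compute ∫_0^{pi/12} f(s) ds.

Let u = sin(2*s), so du = 2*cos(2*s) ds. When s = 0, u = 0; when s = pi/12, u = 1/2.
The integral becomes ∫ u**4 du from 0 to 1/2, with antiderivative u**5/5.
Back in s: F(s) = sin(2*s)**5/5.
Then F(pi/12) - F(0) = (1/160) - (0) = 1/160.

1/160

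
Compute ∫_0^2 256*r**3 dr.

1024

Let u = 4*r, so du = 4 dr. When r = 0, u = 0; when r = 2, u = 8.
The integral becomes ∫ u**3 du from 0 to 8, with antiderivative u**4/4.
Back in r: F(r) = 64*r**4.
Then F(2) - F(0) = (1024) - (0) = 1024.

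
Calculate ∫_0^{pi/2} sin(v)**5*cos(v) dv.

Let u = sin(v), so du = cos(v) dv. When v = 0, u = 0; when v = pi/2, u = 1.
The integral becomes ∫ u**5 du from 0 to 1, with antiderivative u**6/6.
Back in v: F(v) = sin(v)**6/6.
Then F(pi/2) - F(0) = (1/6) - (0) = 1/6.

1/6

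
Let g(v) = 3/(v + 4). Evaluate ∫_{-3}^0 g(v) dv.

log(64)

An antiderivative is F(v) = 3*log(v + 4).
Then F(0) - F(-3) = (log(64)) - (0) = log(64).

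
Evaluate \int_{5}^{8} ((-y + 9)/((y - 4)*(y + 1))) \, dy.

Factor the denominator: y**2 - 3*y - 4 = (y + 1)(y - 4).
Partial fractions: (-y + 9)/((y - 4)*(y + 1)) = -2/(y + 1) + 1/(y - 4).
An antiderivative is F(y) = log(y - 4) - 2*log(y + 1).
Then F(8) - F(5) = (log(4/81)) - (-log(36)) = log(16/9).

log(16/9)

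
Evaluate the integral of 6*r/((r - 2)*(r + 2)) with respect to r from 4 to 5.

-6*log(2) + 3*log(7)

Factor the denominator: r**2 - 4 = (r + 2)(r - 2).
Partial fractions: 6*r/((r - 2)*(r + 2)) = 3/(r + 2) + 3/(r - 2).
An antiderivative is F(r) = 3*log(r - 2) + 3*log(r + 2).
Then F(5) - F(4) = (3*log(3) + 3*log(7)) - (3*log(3) + 6*log(2)) = -6*log(2) + 3*log(7).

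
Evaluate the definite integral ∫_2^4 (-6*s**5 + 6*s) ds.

-3996

By the power rule, an antiderivative is F(s) = -s**6 + 3*s**2.
Then F(4) - F(2) = (-4048) - (-52) = -3996.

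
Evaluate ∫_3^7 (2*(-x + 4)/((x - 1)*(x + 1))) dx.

Factor the denominator: x**2 - 1 = (x + 1)(x - 1).
Partial fractions: 2*(-x + 4)/((x - 1)*(x + 1)) = -5/(x + 1) + 3/(x - 1).
An antiderivative is F(x) = 3*log(x - 1) - 5*log(x + 1).
Then F(7) - F(3) = (-12*log(2) + 3*log(3)) - (-7*log(2)) = log(27/32).

log(27/32)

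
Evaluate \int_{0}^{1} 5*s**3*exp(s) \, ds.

Integrate by parts 3 times (u = s^3, dv = 5*exp(s) ds).
An antiderivative is F(s) = (5*s**3 - 15*s**2 + 30*s - 30)*exp(s).
Then F(1) - F(0) = (-10*E) - (-30) = 30 - 10*E.

30 - 10*E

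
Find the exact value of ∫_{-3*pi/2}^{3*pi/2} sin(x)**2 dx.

3*pi/2

Use the identity sin^2(x) = (1 - cos(2*x))/2.
An antiderivative is F(x) = x/2 - sin(2*x)/4.
Then F(3*pi/2) - F(-3*pi/2) = (3*pi/4) - (-3*pi/4) = 3*pi/2.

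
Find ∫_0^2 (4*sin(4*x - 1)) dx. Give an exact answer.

Let u = 4*x - 1, so du = 4 dx. When x = 0, u = -1; when x = 2, u = 7.
The integral becomes ∫ sin(u) du from -1 to 7, with antiderivative -cos(u).
Back in x: F(x) = -cos(4*x - 1).
Then F(2) - F(0) = (-cos(7)) - (-cos(1)) = -cos(7) + cos(1).

-cos(7) + cos(1)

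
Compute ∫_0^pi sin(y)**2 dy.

Use the identity sin^2(y) = (1 - cos(2*y))/2.
An antiderivative is F(y) = y/2 - sin(2*y)/4.
Then F(pi) - F(0) = (pi/2) - (0) = pi/2.

pi/2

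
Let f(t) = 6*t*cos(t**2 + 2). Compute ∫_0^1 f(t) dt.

-3*sin(2) + 3*sin(3)

Let u = t**2 + 2, so du = 2*t dt. When t = 0, u = 2; when t = 1, u = 3.
The integral becomes 3·∫ cos(u) du from 2 to 3, with antiderivative 3*sin(u).
Back in t: F(t) = 3*sin(t**2 + 2).
Then F(1) - F(0) = (3*sin(3)) - (3*sin(2)) = -3*sin(2) + 3*sin(3).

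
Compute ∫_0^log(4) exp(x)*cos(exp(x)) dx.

-sin(1) + sin(4)

Let u = exp(x), so du = exp(x) dx. When x = 0, u = 1; when x = log(4), u = 4.
The integral becomes ∫ cos(u) du from 1 to 4, with antiderivative sin(u).
Back in x: F(x) = sin(exp(x)).
Then F(log(4)) - F(0) = (sin(4)) - (sin(1)) = -sin(1) + sin(4).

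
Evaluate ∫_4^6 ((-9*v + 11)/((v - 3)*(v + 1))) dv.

-5*log(7) - 4*log(3) + 5*log(5)

Factor the denominator: v**2 - 2*v - 3 = (v + 1)(v - 3).
Partial fractions: (-9*v + 11)/((v - 3)*(v + 1)) = -5/(v + 1) - 4/(v - 3).
An antiderivative is F(v) = -4*log(v - 3) - 5*log(v + 1).
Then F(6) - F(4) = (-5*log(7) - 4*log(3)) - (-5*log(5)) = -5*log(7) - 4*log(3) + 5*log(5).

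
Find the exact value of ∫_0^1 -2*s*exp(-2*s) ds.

Integrate by parts once (u = s, dv = -2*exp(-2*s) ds).
An antiderivative is F(s) = (2*s + 1)*exp(-2*s)/2.
Then F(1) - F(0) = (3*exp(-2)/2) - (1/2) = (3 - exp(2))*exp(-2)/2.

(3 - exp(2))*exp(-2)/2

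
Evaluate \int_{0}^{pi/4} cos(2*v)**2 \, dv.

Use the identity cos^2(2*v) = (1 + cos(4*v))/2.
An antiderivative is F(v) = v/2 + sin(4*v)/8.
Then F(pi/4) - F(0) = (pi/8) - (0) = pi/8.

pi/8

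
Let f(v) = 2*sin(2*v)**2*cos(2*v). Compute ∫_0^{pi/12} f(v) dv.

Let u = sin(2*v), so du = 2*cos(2*v) dv. When v = 0, u = 0; when v = pi/12, u = 1/2.
The integral becomes ∫ u**2 du from 0 to 1/2, with antiderivative u**3/3.
Back in v: F(v) = sin(2*v)**3/3.
Then F(pi/12) - F(0) = (1/24) - (0) = 1/24.

1/24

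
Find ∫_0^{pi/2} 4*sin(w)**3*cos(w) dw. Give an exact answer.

1

Let u = sin(w), so du = cos(w) dw. When w = 0, u = 0; when w = pi/2, u = 1.
The integral becomes 4·∫ u**3 du from 0 to 1, with antiderivative u**4.
Back in w: F(w) = sin(w)**4.
Then F(pi/2) - F(0) = (1) - (0) = 1.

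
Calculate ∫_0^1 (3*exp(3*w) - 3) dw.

An antiderivative is F(w) = exp(3*w) - 3*w.
Then F(1) - F(0) = (-3 + exp(3)) - (1) = -4 + exp(3).

-4 + exp(3)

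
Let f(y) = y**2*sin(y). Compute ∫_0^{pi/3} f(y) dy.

-1 - pi**2/18 + sqrt(3)*pi/3

Integrate by parts twice (u = y^2, dv = sin(y) dy).
An antiderivative is F(y) = -y**2*cos(y) + 2*y*sin(y) + 2*cos(y).
Then F(pi/3) - F(0) = (-pi**2/18 + 1 + sqrt(3)*pi/3) - (2) = -1 - pi**2/18 + sqrt(3)*pi/3.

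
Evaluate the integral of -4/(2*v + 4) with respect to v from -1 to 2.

-log(16)

An antiderivative is F(v) = -2*log(2*v + 4).
Then F(2) - F(-1) = (-log(64)) - (-log(4)) = -log(16).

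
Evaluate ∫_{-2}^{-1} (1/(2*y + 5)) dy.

An antiderivative is F(y) = log(2*y + 5)/2.
Then F(-1) - F(-2) = (log(3)/2) - (0) = log(3)/2.

log(3)/2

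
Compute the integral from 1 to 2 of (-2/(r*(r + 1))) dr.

log(9/16)

Factor the denominator: r**2 + r = (r + 1)r.
Partial fractions: -2/(r*(r + 1)) = 2/(r + 1) - 2/r.
An antiderivative is F(r) = -2*log(r) + 2*log(r + 1).
Then F(2) - F(1) = (log(9/4)) - (log(4)) = log(9/16).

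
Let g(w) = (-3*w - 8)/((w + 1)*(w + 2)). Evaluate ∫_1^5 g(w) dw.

-7*log(3) + 2*log(7)

Factor the denominator: w**2 + 3*w + 2 = (w + 2)(w + 1).
Partial fractions: (-3*w - 8)/((w + 1)*(w + 2)) = 2/(w + 2) - 5/(w + 1).
An antiderivative is F(w) = -5*log(w + 1) + 2*log(w + 2).
Then F(5) - F(1) = (-5*log(3) - 5*log(2) + 2*log(7)) - (log(9/32)) = -7*log(3) + 2*log(7).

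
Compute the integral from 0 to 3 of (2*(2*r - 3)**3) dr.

Let u = 2*r - 3, so du = 2 dr. When r = 0, u = -3; when r = 3, u = 3.
The integral becomes ∫ u**3 du from -3 to 3, with antiderivative u**4/4.
Back in r: F(r) = (2*r - 3)**4/4.
Then F(3) - F(0) = (81/4) - (81/4) = 0.

0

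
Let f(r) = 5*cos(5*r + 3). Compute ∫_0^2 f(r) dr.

-sin(3) + sin(13)

Let u = 5*r + 3, so du = 5 dr. When r = 0, u = 3; when r = 2, u = 13.
The integral becomes ∫ cos(u) du from 3 to 13, with antiderivative sin(u).
Back in r: F(r) = sin(5*r + 3).
Then F(2) - F(0) = (sin(13)) - (sin(3)) = -sin(3) + sin(13).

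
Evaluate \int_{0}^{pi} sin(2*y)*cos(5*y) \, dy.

-4/21

Use the identity sin(2*y)cos(5*y) = [sin(7*y) + sin(-3*y)]/2.
An antiderivative is F(y) = cos(3*y)/6 - cos(7*y)/14.
Then F(pi) - F(0) = (-2/21) - (2/21) = -4/21.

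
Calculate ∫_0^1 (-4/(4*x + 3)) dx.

log(3/7)

An antiderivative is F(x) = -log(4*x + 3).
Then F(1) - F(0) = (-log(7)) - (-log(3)) = log(3/7).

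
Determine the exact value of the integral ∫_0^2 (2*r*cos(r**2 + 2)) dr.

-sin(2) + sin(6)

Let u = r**2 + 2, so du = 2*r dr. When r = 0, u = 2; when r = 2, u = 6.
The integral becomes ∫ cos(u) du from 2 to 6, with antiderivative sin(u).
Back in r: F(r) = sin(r**2 + 2).
Then F(2) - F(0) = (sin(6)) - (sin(2)) = -sin(2) + sin(6).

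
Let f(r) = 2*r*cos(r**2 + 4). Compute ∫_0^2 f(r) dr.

Let u = r**2 + 4, so du = 2*r dr. When r = 0, u = 4; when r = 2, u = 8.
The integral becomes ∫ cos(u) du from 4 to 8, with antiderivative sin(u).
Back in r: F(r) = sin(r**2 + 4).
Then F(2) - F(0) = (sin(8)) - (sin(4)) = -sin(4) + sin(8).

-sin(4) + sin(8)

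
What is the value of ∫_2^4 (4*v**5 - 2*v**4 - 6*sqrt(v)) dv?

By the power rule, an antiderivative is F(v) = 2*v**6/3 - 2*v**5/5 - 4*v**(3/2).
Then F(4) - F(2) = (34336/15) - (448/15 - 8*sqrt(2)) = 8*sqrt(2) + 11296/5.

8*sqrt(2) + 11296/5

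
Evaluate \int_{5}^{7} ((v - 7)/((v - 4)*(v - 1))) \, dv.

log(3/4)

Factor the denominator: v**2 - 5*v + 4 = (v - 1)(v - 4).
Partial fractions: (v - 7)/((v - 4)*(v - 1)) = 2/(v - 1) - 1/(v - 4).
An antiderivative is F(v) = -log(v - 4) + 2*log(v - 1).
Then F(7) - F(5) = (log(12)) - (log(16)) = log(3/4).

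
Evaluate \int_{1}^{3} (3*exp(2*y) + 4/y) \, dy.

-3*exp(2)/2 + log(81) + 3*exp(6)/2

An antiderivative is F(y) = 3*exp(2*y)/2 + 4*log(y).
Then F(3) - F(1) = (log(81) + 3*exp(6)/2) - (3*exp(2)/2) = -3*exp(2)/2 + log(81) + 3*exp(6)/2.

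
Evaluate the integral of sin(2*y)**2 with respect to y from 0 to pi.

pi/2

Use the identity sin^2(2*y) = (1 - cos(4*y))/2.
An antiderivative is F(y) = y/2 - sin(4*y)/8.
Then F(pi) - F(0) = (pi/2) - (0) = pi/2.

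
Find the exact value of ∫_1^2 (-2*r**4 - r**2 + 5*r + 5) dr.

-67/30

By the power rule, an antiderivative is F(r) = -2*r**5/5 - r**3/3 + 5*r**2/2 + 5*r.
Then F(2) - F(1) = (68/15) - (203/30) = -67/30.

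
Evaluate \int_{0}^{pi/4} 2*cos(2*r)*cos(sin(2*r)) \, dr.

sin(1)

Let u = sin(2*r), so du = 2*cos(2*r) dr. When r = 0, u = 0; when r = pi/4, u = 1.
The integral becomes ∫ cos(u) du from 0 to 1, with antiderivative sin(u).
Back in r: F(r) = sin(sin(2*r)).
Then F(pi/4) - F(0) = (sin(1)) - (0) = sin(1).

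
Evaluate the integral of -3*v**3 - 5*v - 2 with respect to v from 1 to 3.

By the power rule, an antiderivative is F(v) = -3*v**4/4 - 5*v**2/2 - 2*v.
Then F(3) - F(1) = (-357/4) - (-21/4) = -84.

-84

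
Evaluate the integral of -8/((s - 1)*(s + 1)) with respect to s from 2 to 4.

-8*log(3) + 4*log(5)

Factor the denominator: s**2 - 1 = (s + 1)(s - 1).
Partial fractions: -8/((s - 1)*(s + 1)) = 4/(s + 1) - 4/(s - 1).
An antiderivative is F(s) = -4*log(s - 1) + 4*log(s + 1).
Then F(4) - F(2) = (-4*log(3) + 4*log(5)) - (log(81)) = -8*log(3) + 4*log(5).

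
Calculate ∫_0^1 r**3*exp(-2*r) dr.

Integrate by parts 3 times (u = r^3, dv = exp(-2*r) dr).
An antiderivative is F(r) = (-4*r**3 - 6*r**2 - 6*r - 3)*exp(-2*r)/8.
Then F(1) - F(0) = (-19*exp(-2)/8) - (-3/8) = 3/8 - 19*exp(-2)/8.

3/8 - 19*exp(-2)/8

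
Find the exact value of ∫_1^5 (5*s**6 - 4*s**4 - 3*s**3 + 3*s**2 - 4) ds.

1853028/35

By the power rule, an antiderivative is F(s) = 5*s**7/7 - 4*s**5/5 - 3*s**4/4 + s**3 - 4*s.
Then F(5) - F(1) = (1482315/28) - (-537/140) = 1853028/35.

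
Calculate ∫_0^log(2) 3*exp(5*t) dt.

Let u = exp(t), so du = exp(t) dt. When t = 0, u = 1; when t = log(2), u = 2.
The integral becomes 3·∫ u**4 du from 1 to 2, with antiderivative 3*u**5/5.
Back in t: F(t) = 3*exp(5*t)/5.
Then F(log(2)) - F(0) = (96/5) - (3/5) = 93/5.

93/5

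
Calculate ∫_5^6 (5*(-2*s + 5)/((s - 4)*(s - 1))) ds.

Factor the denominator: s**2 - 5*s + 4 = (s - 1)(s - 4).
Partial fractions: 5*(-2*s + 5)/((s - 4)*(s - 1)) = -5/(s - 1) - 5/(s - 4).
An antiderivative is F(s) = -5*log(s - 4) - 5*log(s - 1).
Then F(6) - F(5) = (-5*log(5) - 5*log(2)) - (-10*log(2)) = -5*log(5) + 5*log(2).

-5*log(5) + 5*log(2)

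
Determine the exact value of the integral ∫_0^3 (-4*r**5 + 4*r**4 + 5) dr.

-1383/5

By the power rule, an antiderivative is F(r) = -2*r**6/3 + 4*r**5/5 + 5*r.
Then F(3) - F(0) = (-1383/5) - (0) = -1383/5.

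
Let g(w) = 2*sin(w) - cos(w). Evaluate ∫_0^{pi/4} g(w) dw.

An antiderivative is F(w) = -sin(w) - 2*cos(w).
Then F(pi/4) - F(0) = (-3*sqrt(2)/2) - (-2) = 2 - 3*sqrt(2)/2.

2 - 3*sqrt(2)/2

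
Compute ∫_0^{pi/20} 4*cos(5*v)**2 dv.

Use the identity cos^2(5*v) = (1 + cos(10*v))/2.
An antiderivative is F(v) = 2*v + sin(10*v)/5.
Then F(pi/20) - F(0) = (1/5 + pi/10) - (0) = 1/5 + pi/10.

1/5 + pi/10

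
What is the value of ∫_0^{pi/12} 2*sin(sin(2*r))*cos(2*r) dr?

Let u = sin(2*r), so du = 2*cos(2*r) dr. When r = 0, u = 0; when r = pi/12, u = 1/2.
The integral becomes ∫ sin(u) du from 0 to 1/2, with antiderivative -cos(u).
Back in r: F(r) = -cos(sin(2*r)).
Then F(pi/12) - F(0) = (-cos(1/2)) - (-1) = 1 - cos(1/2).

1 - cos(1/2)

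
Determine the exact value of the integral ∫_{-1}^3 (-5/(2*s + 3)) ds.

An antiderivative is F(s) = -5*log(2*s + 3)/2.
Then F(3) - F(-1) = (-5*log(3)) - (0) = -5*log(3).

-5*log(3)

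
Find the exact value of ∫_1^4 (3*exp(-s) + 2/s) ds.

-3*exp(-4) + 3*exp(-1) + 4*log(2)

An antiderivative is F(s) = 2*log(s) - 3*exp(-s).
Then F(4) - F(1) = (-3*exp(-4) + 4*log(2)) - (-3*exp(-1)) = -3*exp(-4) + 3*exp(-1) + 4*log(2).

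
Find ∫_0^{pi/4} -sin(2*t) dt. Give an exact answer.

An antiderivative is F(t) = cos(2*t)/2.
Then F(pi/4) - F(0) = (0) - (1/2) = -1/2.

-1/2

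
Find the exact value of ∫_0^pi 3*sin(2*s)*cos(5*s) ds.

-4/7

Use the identity sin(2*s)cos(5*s) = [sin(7*s) + sin(-3*s)]/2.
An antiderivative is F(s) = cos(3*s)/2 - 3*cos(7*s)/14.
Then F(pi) - F(0) = (-2/7) - (2/7) = -4/7.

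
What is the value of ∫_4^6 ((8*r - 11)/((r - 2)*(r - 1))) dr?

Factor the denominator: r**2 - 3*r + 2 = (r - 1)(r - 2).
Partial fractions: (8*r - 11)/((r - 2)*(r - 1)) = 3/(r - 1) + 5/(r - 2).
An antiderivative is F(r) = 5*log(r - 2) + 3*log(r - 1).
Then F(6) - F(4) = (3*log(5) + 10*log(2)) - (3*log(3) + 5*log(2)) = -3*log(3) + 5*log(2) + 3*log(5).

-3*log(3) + 5*log(2) + 3*log(5)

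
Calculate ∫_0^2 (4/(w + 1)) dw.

log(81)

An antiderivative is F(w) = 4*log(w + 1).
Then F(2) - F(0) = (log(81)) - (0) = log(81).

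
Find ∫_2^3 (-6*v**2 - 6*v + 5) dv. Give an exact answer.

By the power rule, an antiderivative is F(v) = -2*v**3 - 3*v**2 + 5*v.
Then F(3) - F(2) = (-66) - (-18) = -48.

-48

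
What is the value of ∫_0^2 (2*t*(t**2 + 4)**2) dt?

Let u = t**2 + 4, so du = 2*t dt. When t = 0, u = 4; when t = 2, u = 8.
The integral becomes ∫ u**2 du from 4 to 8, with antiderivative u**3/3.
Back in t: F(t) = (t**2 + 4)**3/3.
Then F(2) - F(0) = (512/3) - (64/3) = 448/3.

448/3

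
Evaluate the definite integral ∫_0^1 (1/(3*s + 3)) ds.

An antiderivative is F(s) = log(3*s + 3)/3.
Then F(1) - F(0) = (log(6)/3) - (log(3)/3) = log(2)/3.

log(2)/3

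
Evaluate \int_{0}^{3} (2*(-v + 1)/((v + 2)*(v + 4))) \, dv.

-5*log(7) + 3*log(5) + 7*log(2)

Factor the denominator: v**2 + 6*v + 8 = (v + 4)(v + 2).
Partial fractions: 2*(-v + 1)/((v + 2)*(v + 4)) = -5/(v + 4) + 3/(v + 2).
An antiderivative is F(v) = 3*log(v + 2) - 5*log(v + 4).
Then F(3) - F(0) = (-5*log(7) + 3*log(5)) - (-7*log(2)) = -5*log(7) + 3*log(5) + 7*log(2).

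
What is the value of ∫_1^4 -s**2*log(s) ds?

Integrate by parts once (u = ln s, dv = -s**2 ds).
An antiderivative is F(s) = -s**3*(3*log(s) - 1)/9.
Then F(4) - F(1) = (64/9 - 128*log(2)/3) - (1/9) = 7 - 128*log(2)/3.

7 - 128*log(2)/3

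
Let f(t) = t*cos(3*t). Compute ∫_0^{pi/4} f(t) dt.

-1/9 - sqrt(2)/18 + sqrt(2)*pi/24

Integrate by parts once (u = t, dv = cos(3*t) dt).
An antiderivative is F(t) = t*sin(3*t)/3 + cos(3*t)/9.
Then F(pi/4) - F(0) = (sqrt(2)*(-4 + 3*pi)/72) - (1/9) = -1/9 - sqrt(2)/18 + sqrt(2)*pi/24.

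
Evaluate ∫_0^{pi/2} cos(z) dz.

1

An antiderivative is F(z) = sin(z).
Then F(pi/2) - F(0) = (1) - (0) = 1.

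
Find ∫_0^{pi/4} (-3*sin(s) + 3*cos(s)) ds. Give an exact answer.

-3 + 3*sqrt(2)

An antiderivative is F(s) = 3*sin(s) + 3*cos(s).
Then F(pi/4) - F(0) = (3*sqrt(2)) - (3) = -3 + 3*sqrt(2).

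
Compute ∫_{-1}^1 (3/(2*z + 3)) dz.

3*log(5)/2

An antiderivative is F(z) = 3*log(2*z + 3)/2.
Then F(1) - F(-1) = (3*log(5)/2) - (0) = 3*log(5)/2.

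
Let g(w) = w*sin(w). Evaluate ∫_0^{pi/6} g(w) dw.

Integrate by parts once (u = w, dv = sin(w) dw).
An antiderivative is F(w) = -w*cos(w) + sin(w).
Then F(pi/6) - F(0) = (-sqrt(3)*pi/12 + 1/2) - (0) = -sqrt(3)*pi/12 + 1/2.

-sqrt(3)*pi/12 + 1/2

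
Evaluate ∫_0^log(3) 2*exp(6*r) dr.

Let u = exp(r), so du = exp(r) dr. When r = 0, u = 1; when r = log(3), u = 3.
The integral becomes 2·∫ u**5 du from 1 to 3, with antiderivative u**6/3.
Back in r: F(r) = exp(6*r)/3.
Then F(log(3)) - F(0) = (243) - (1/3) = 728/3.

728/3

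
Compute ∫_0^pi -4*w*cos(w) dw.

8

Integrate by parts once (u = w, dv = -4*cos(w) dw).
An antiderivative is F(w) = -4*w*sin(w) - 4*cos(w).
Then F(pi) - F(0) = (4) - (-4) = 8.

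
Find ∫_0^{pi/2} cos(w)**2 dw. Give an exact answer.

pi/4

Use the identity cos^2(w) = (1 + cos(2*w))/2.
An antiderivative is F(w) = w/2 + sin(2*w)/4.
Then F(pi/2) - F(0) = (pi/4) - (0) = pi/4.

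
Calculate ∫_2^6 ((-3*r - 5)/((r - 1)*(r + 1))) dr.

-4*log(5) - log(3) + log(7)

Factor the denominator: r**2 - 1 = (r + 1)(r - 1).
Partial fractions: (-3*r - 5)/((r - 1)*(r + 1)) = 1/(r + 1) - 4/(r - 1).
An antiderivative is F(r) = -4*log(r - 1) + log(r + 1).
Then F(6) - F(2) = (-4*log(5) + log(7)) - (log(3)) = -4*log(5) - log(3) + log(7).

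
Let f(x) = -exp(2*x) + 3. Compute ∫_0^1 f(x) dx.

7/2 - exp(2)/2

An antiderivative is F(x) = -exp(2*x)/2 + 3*x.
Then F(1) - F(0) = (3 - exp(2)/2) - (-1/2) = 7/2 - exp(2)/2.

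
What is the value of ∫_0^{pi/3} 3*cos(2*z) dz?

3*sqrt(3)/4

An antiderivative is F(z) = 3*sin(2*z)/2.
Then F(pi/3) - F(0) = (3*sqrt(3)/4) - (0) = 3*sqrt(3)/4.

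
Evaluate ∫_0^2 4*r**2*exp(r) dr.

Integrate by parts twice (u = r^2, dv = 4*exp(r) dr).
An antiderivative is F(r) = (4*r**2 - 8*r + 8)*exp(r).
Then F(2) - F(0) = (8*exp(2)) - (8) = -8 + 8*exp(2).

-8 + 8*exp(2)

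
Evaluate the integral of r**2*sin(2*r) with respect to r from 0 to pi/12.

-1/4 - sqrt(3)*pi**2/576 + pi/48 + sqrt(3)/8

Integrate by parts twice (u = r^2, dv = sin(2*r) dr).
An antiderivative is F(r) = -r**2*cos(2*r)/2 + r*sin(2*r)/2 + cos(2*r)/4.
Then F(pi/12) - F(0) = (-sqrt(3)*pi**2/576 + pi/48 + sqrt(3)/8) - (1/4) = -1/4 - sqrt(3)*pi**2/576 + pi/48 + sqrt(3)/8.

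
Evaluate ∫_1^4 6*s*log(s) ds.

Integrate by parts once (u = ln s, dv = 6*s ds).
An antiderivative is F(s) = 3*s**2*(2*log(s) - 1)/2.
Then F(4) - F(1) = (-24 + 96*log(2)) - (-3/2) = -45/2 + 96*log(2).

-45/2 + 96*log(2)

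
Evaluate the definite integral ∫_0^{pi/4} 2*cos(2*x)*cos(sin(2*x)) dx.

Let u = sin(2*x), so du = 2*cos(2*x) dx. When x = 0, u = 0; when x = pi/4, u = 1.
The integral becomes ∫ cos(u) du from 0 to 1, with antiderivative sin(u).
Back in x: F(x) = sin(sin(2*x)).
Then F(pi/4) - F(0) = (sin(1)) - (0) = sin(1).

sin(1)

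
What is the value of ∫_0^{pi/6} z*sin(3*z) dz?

1/9

Integrate by parts once (u = z, dv = sin(3*z) dz).
An antiderivative is F(z) = -z*cos(3*z)/3 + sin(3*z)/9.
Then F(pi/6) - F(0) = (1/9) - (0) = 1/9.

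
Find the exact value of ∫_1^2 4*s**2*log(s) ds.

Integrate by parts once (u = ln s, dv = 4*s**2 ds).
An antiderivative is F(s) = 4*s**3*(3*log(s) - 1)/9.
Then F(2) - F(1) = (-32/9 + 32*log(2)/3) - (-4/9) = -28/9 + 32*log(2)/3.

-28/9 + 32*log(2)/3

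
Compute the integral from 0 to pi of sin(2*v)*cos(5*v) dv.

Use the identity sin(2*v)cos(5*v) = [sin(7*v) + sin(-3*v)]/2.
An antiderivative is F(v) = cos(3*v)/6 - cos(7*v)/14.
Then F(pi) - F(0) = (-2/21) - (2/21) = -4/21.

-4/21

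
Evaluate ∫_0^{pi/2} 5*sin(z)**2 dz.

5*pi/4

Use the identity sin^2(z) = (1 - cos(2*z))/2.
An antiderivative is F(z) = 5*z/2 - 5*sin(2*z)/4.
Then F(pi/2) - F(0) = (5*pi/4) - (0) = 5*pi/4.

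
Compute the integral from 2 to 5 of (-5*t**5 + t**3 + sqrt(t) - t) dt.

By the power rule, an antiderivative is F(t) = -5*t**6/6 + t**4/4 + 2*t**(3/2)/3 - t**2/2.
Then F(5) - F(2) = (-154525/12 + 10*sqrt(5)/3) - (-154/3 + 4*sqrt(2)/3) = -51303/4 - 4*sqrt(2)/3 + 10*sqrt(5)/3.

-51303/4 - 4*sqrt(2)/3 + 10*sqrt(5)/3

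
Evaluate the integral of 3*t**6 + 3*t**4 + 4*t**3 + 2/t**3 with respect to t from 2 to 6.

39640966/315

By the power rule, an antiderivative is F(t) = 3*t**7/7 + 3*t**5/5 + t**4 - 1/t**2.
Then F(6) - F(2) = (158677021/1260) - (12573/140) = 39640966/315.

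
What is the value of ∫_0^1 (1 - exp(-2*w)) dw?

(1 + exp(2))*exp(-2)/2

An antiderivative is F(w) = w + exp(-2*w)/2.
Then F(1) - F(0) = (exp(-2)/2 + 1) - (1/2) = (1 + exp(2))*exp(-2)/2.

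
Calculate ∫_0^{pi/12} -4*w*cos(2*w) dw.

-sqrt(3)/2 - pi/12 + 1

Integrate by parts once (u = w, dv = -4*cos(2*w) dw).
An antiderivative is F(w) = -2*w*sin(2*w) - cos(2*w).
Then F(pi/12) - F(0) = (-sqrt(3)/2 - pi/12) - (-1) = -sqrt(3)/2 - pi/12 + 1.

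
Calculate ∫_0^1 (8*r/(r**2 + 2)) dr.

Let u = r**2 + 2, so du = 2*r dr. When r = 0, u = 2; when r = 1, u = 3.
The integral becomes 4·∫ 1/u du from 2 to 3, with antiderivative 4*log(u).
Back in r: F(r) = 4*log(r**2 + 2).
Then F(1) - F(0) = (log(81)) - (log(16)) = log(81/16).

log(81/16)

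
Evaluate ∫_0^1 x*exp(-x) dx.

1 - 2*exp(-1)

Integrate by parts once (u = x, dv = exp(-x) dx).
An antiderivative is F(x) = (-x - 1)*exp(-x).
Then F(1) - F(0) = (-2*exp(-1)) - (-1) = 1 - 2*exp(-1).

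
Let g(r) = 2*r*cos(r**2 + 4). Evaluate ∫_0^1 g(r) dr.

sin(5) - sin(4)

Let u = r**2 + 4, so du = 2*r dr. When r = 0, u = 4; when r = 1, u = 5.
The integral becomes ∫ cos(u) du from 4 to 5, with antiderivative sin(u).
Back in r: F(r) = sin(r**2 + 4).
Then F(1) - F(0) = (sin(5)) - (sin(4)) = sin(5) - sin(4).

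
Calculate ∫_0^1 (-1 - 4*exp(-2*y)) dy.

An antiderivative is F(y) = -y + 2*exp(-2*y).
Then F(1) - F(0) = (-1 + 2*exp(-2)) - (2) = -3 + 2*exp(-2).

-3 + 2*exp(-2)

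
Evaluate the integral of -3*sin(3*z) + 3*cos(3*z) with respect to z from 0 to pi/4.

-1

An antiderivative is F(z) = sin(3*z) + cos(3*z).
Then F(pi/4) - F(0) = (0) - (1) = -1.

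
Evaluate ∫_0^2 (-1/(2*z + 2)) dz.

-log(6)/2 + log(2)/2

An antiderivative is F(z) = -log(2*z + 2)/2.
Then F(2) - F(0) = (-log(6)/2) - (-log(2)/2) = -log(6)/2 + log(2)/2.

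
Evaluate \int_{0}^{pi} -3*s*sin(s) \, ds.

-3*pi

Integrate by parts once (u = s, dv = -3*sin(s) ds).
An antiderivative is F(s) = 3*s*cos(s) - 3*sin(s).
Then F(pi) - F(0) = (-3*pi) - (0) = -3*pi.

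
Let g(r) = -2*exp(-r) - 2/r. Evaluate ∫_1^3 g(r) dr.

-2*log(3) - 2*exp(-1) + 2*exp(-3)

An antiderivative is F(r) = -2*log(r) + 2*exp(-r).
Then F(3) - F(1) = (-2*log(3) + 2*exp(-3)) - (2*exp(-1)) = -2*log(3) - 2*exp(-1) + 2*exp(-3).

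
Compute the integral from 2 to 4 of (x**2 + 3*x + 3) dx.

128/3

By the power rule, an antiderivative is F(x) = x**3/3 + 3*x**2/2 + 3*x.
Then F(4) - F(2) = (172/3) - (44/3) = 128/3.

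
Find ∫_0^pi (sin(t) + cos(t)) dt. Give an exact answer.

2

An antiderivative is F(t) = sin(t) - cos(t).
Then F(pi) - F(0) = (1) - (-1) = 2.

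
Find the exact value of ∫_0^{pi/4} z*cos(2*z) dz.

Integrate by parts once (u = z, dv = cos(2*z) dz).
An antiderivative is F(z) = z*sin(2*z)/2 + cos(2*z)/4.
Then F(pi/4) - F(0) = (pi/8) - (1/4) = -1/4 + pi/8.

-1/4 + pi/8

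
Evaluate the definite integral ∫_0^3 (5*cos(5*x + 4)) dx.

Let u = 5*x + 4, so du = 5 dx. When x = 0, u = 4; when x = 3, u = 19.
The integral becomes ∫ cos(u) du from 4 to 19, with antiderivative sin(u).
Back in x: F(x) = sin(5*x + 4).
Then F(3) - F(0) = (sin(19)) - (sin(4)) = sin(19) - sin(4).

sin(19) - sin(4)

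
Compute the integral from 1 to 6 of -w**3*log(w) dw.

Integrate by parts once (u = ln w, dv = -w**3 dw).
An antiderivative is F(w) = -w**4*(4*log(w) - 1)/16.
Then F(6) - F(1) = (-324*log(3) - 324*log(2) + 81) - (1/16) = -324*log(3) - 324*log(2) + 1295/16.

-324*log(3) - 324*log(2) + 1295/16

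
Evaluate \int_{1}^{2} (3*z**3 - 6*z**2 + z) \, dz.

-5/4

By the power rule, an antiderivative is F(z) = 3*z**4/4 - 2*z**3 + z**2/2.
Then F(2) - F(1) = (-2) - (-3/4) = -5/4.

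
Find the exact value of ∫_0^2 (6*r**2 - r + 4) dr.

22

By the power rule, an antiderivative is F(r) = 2*r**3 - r**2/2 + 4*r.
Then F(2) - F(0) = (22) - (0) = 22.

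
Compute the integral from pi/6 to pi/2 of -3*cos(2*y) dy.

3*sqrt(3)/4

An antiderivative is F(y) = -3*sin(2*y)/2.
Then F(pi/2) - F(pi/6) = (0) - (-3*sqrt(3)/4) = 3*sqrt(3)/4.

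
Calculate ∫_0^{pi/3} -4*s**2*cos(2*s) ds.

-sqrt(3)*pi**2/9 + sqrt(3)/2 + pi/3

Integrate by parts twice (u = s^2, dv = -4*cos(2*s) ds).
An antiderivative is F(s) = -2*s**2*sin(2*s) - 2*s*cos(2*s) + sin(2*s).
Then F(pi/3) - F(0) = (-sqrt(3)*pi**2/9 + sqrt(3)/2 + pi/3) - (0) = -sqrt(3)*pi**2/9 + sqrt(3)/2 + pi/3.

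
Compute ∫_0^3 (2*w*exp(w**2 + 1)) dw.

-exp(1) + exp(10)

Let u = w**2 + 1, so du = 2*w dw. When w = 0, u = 1; when w = 3, u = 10.
The integral becomes ∫ exp(u) du from 1 to 10, with antiderivative exp(u).
Back in w: F(w) = exp(w**2 + 1).
Then F(3) - F(0) = (exp(10)) - (exp(1)) = -exp(1) + exp(10).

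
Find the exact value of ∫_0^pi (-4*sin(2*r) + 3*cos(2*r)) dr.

0

An antiderivative is F(r) = 3*sin(2*r)/2 + 2*cos(2*r).
Then F(pi) - F(0) = (2) - (2) = 0.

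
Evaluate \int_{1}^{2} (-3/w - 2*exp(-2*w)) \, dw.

-3*log(2) - exp(-2) + exp(-4)

An antiderivative is F(w) = -3*log(w) + exp(-2*w).
Then F(2) - F(1) = (-3*log(2) + exp(-4)) - (exp(-2)) = -3*log(2) - exp(-2) + exp(-4).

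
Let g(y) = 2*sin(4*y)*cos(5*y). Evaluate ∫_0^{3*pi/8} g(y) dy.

Use the identity sin(4*y)cos(5*y) = [sin(9*y) + sin(-y)]/2.
An antiderivative is F(y) = cos(y) - cos(9*y)/9.
Then F(3*pi/8) - F(0) = (5*sqrt(2 - sqrt(2))/9) - (8/9) = -8/9 + 5*sqrt(2 - sqrt(2))/9.

-8/9 + 5*sqrt(2 - sqrt(2))/9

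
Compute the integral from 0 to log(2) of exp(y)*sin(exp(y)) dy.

Let u = exp(y), so du = exp(y) dy. When y = 0, u = 1; when y = log(2), u = 2.
The integral becomes ∫ sin(u) du from 1 to 2, with antiderivative -cos(u).
Back in y: F(y) = -cos(exp(y)).
Then F(log(2)) - F(0) = (-cos(2)) - (-cos(1)) = -cos(2) + cos(1).

-cos(2) + cos(1)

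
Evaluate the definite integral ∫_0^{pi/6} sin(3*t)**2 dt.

Use the identity sin^2(3*t) = (1 - cos(6*t))/2.
An antiderivative is F(t) = t/2 - sin(6*t)/12.
Then F(pi/6) - F(0) = (pi/12) - (0) = pi/12.

pi/12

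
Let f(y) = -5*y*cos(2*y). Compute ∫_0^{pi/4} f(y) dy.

5/4 - 5*pi/8

Integrate by parts once (u = y, dv = -5*cos(2*y) dy).
An antiderivative is F(y) = -5*y*sin(2*y)/2 - 5*cos(2*y)/4.
Then F(pi/4) - F(0) = (-5*pi/8) - (-5/4) = 5/4 - 5*pi/8.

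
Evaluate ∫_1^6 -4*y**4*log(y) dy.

Integrate by parts once (u = ln y, dv = -4*y**4 dy).
An antiderivative is F(y) = -4*y**5*(5*log(y) - 1)/25.
Then F(6) - F(1) = (31104/25 - 31104*log(6)/5) - (4/25) = 1244 - 31104*log(6)/5.

1244 - 31104*log(6)/5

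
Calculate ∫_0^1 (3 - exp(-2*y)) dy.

exp(-2)/2 + 5/2

An antiderivative is F(y) = 3*y + exp(-2*y)/2.
Then F(1) - F(0) = (exp(-2)/2 + 3) - (1/2) = exp(-2)/2 + 5/2.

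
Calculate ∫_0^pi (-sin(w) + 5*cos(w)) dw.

An antiderivative is F(w) = 5*sin(w) + cos(w).
Then F(pi) - F(0) = (-1) - (1) = -2.

-2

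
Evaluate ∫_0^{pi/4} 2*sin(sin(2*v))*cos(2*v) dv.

1 - cos(1)

Let u = sin(2*v), so du = 2*cos(2*v) dv. When v = 0, u = 0; when v = pi/4, u = 1.
The integral becomes ∫ sin(u) du from 0 to 1, with antiderivative -cos(u).
Back in v: F(v) = -cos(sin(2*v)).
Then F(pi/4) - F(0) = (-cos(1)) - (-1) = 1 - cos(1).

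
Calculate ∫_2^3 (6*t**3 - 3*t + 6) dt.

By the power rule, an antiderivative is F(t) = 3*t**4/2 - 3*t**2/2 + 6*t.
Then F(3) - F(2) = (126) - (30) = 96.

96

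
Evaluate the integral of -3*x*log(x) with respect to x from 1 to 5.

Integrate by parts once (u = ln x, dv = -3*x dx).
An antiderivative is F(x) = -3*x**2*(2*log(x) - 1)/4.
Then F(5) - F(1) = (75/4 - 75*log(5)/2) - (3/4) = 18 - 75*log(5)/2.

18 - 75*log(5)/2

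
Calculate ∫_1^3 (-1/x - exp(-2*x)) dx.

-log(3) - exp(-2)/2 + exp(-6)/2

An antiderivative is F(x) = -log(x) + exp(-2*x)/2.
Then F(3) - F(1) = (-log(3) + exp(-6)/2) - (exp(-2)/2) = -log(3) - exp(-2)/2 + exp(-6)/2.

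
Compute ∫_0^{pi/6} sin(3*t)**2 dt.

Use the identity sin^2(3*t) = (1 - cos(6*t))/2.
An antiderivative is F(t) = t/2 - sin(6*t)/12.
Then F(pi/6) - F(0) = (pi/12) - (0) = pi/12.

pi/12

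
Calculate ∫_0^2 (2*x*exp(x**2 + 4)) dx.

-exp(4) + exp(8)

Let u = x**2 + 4, so du = 2*x dx. When x = 0, u = 4; when x = 2, u = 8.
The integral becomes ∫ exp(u) du from 4 to 8, with antiderivative exp(u).
Back in x: F(x) = exp(x**2 + 4).
Then F(2) - F(0) = (exp(8)) - (exp(4)) = -exp(4) + exp(8).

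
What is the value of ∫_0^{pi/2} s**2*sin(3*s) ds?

-pi/9 - 2/27

Integrate by parts twice (u = s^2, dv = sin(3*s) ds).
An antiderivative is F(s) = -s**2*cos(3*s)/3 + 2*s*sin(3*s)/9 + 2*cos(3*s)/27.
Then F(pi/2) - F(0) = (-pi/9) - (2/27) = -pi/9 - 2/27.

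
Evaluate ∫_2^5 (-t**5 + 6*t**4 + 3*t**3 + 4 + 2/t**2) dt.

By the power rule, an antiderivative is F(t) = -t**6/6 + 6*t**5/5 + 3*t**4/4 + 4*t - 2/t.
Then F(5) - F(2) = (98051/60) - (701/15) = 31749/20.

31749/20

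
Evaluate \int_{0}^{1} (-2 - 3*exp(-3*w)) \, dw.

-3 + exp(-3)

An antiderivative is F(w) = -2*w + exp(-3*w).
Then F(1) - F(0) = (-2 + exp(-3)) - (1) = -3 + exp(-3).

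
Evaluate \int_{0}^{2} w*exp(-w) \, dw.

1 - 3*exp(-2)

Integrate by parts once (u = w, dv = exp(-w) dw).
An antiderivative is F(w) = (-w - 1)*exp(-w).
Then F(2) - F(0) = (-3*exp(-2)) - (-1) = 1 - 3*exp(-2).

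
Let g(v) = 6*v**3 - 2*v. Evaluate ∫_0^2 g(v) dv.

20

By the power rule, an antiderivative is F(v) = 3*v**4/2 - v**2.
Then F(2) - F(0) = (20) - (0) = 20.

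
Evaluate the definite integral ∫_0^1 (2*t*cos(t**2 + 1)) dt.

Let u = t**2 + 1, so du = 2*t dt. When t = 0, u = 1; when t = 1, u = 2.
The integral becomes ∫ cos(u) du from 1 to 2, with antiderivative sin(u).
Back in t: F(t) = sin(t**2 + 1).
Then F(1) - F(0) = (sin(2)) - (sin(1)) = -sin(1) + sin(2).

-sin(1) + sin(2)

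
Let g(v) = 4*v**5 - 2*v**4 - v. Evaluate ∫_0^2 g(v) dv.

By the power rule, an antiderivative is F(v) = 2*v**6/3 - 2*v**5/5 - v**2/2.
Then F(2) - F(0) = (418/15) - (0) = 418/15.

418/15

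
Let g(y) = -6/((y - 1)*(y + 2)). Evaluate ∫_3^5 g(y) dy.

log(49/100)

Factor the denominator: y**2 + y - 2 = (y + 2)(y - 1).
Partial fractions: -6/((y - 1)*(y + 2)) = 2/(y + 2) - 2/(y - 1).
An antiderivative is F(y) = -2*log(y - 1) + 2*log(y + 2).
Then F(5) - F(3) = (log(49/16)) - (log(25/4)) = log(49/100).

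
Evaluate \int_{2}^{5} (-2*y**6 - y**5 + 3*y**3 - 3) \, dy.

-684057/28

By the power rule, an antiderivative is F(y) = -2*y**7/7 - y**6/6 + 3*y**4/4 - 3*y.
Then F(5) - F(2) = (-2055635/84) - (-866/21) = -684057/28.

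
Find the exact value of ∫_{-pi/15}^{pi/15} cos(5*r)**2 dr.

Use the identity cos^2(5*r) = (1 + cos(10*r))/2.
An antiderivative is F(r) = r/2 + sin(10*r)/20.
Then F(pi/15) - F(-pi/15) = (sqrt(3)/40 + pi/30) - (-pi/30 - sqrt(3)/40) = sqrt(3)/20 + pi/15.

sqrt(3)/20 + pi/15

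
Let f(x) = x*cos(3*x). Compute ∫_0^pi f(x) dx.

-2/9

Integrate by parts once (u = x, dv = cos(3*x) dx).
An antiderivative is F(x) = x*sin(3*x)/3 + cos(3*x)/9.
Then F(pi) - F(0) = (-1/9) - (1/9) = -2/9.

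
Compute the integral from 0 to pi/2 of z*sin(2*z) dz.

Integrate by parts once (u = z, dv = sin(2*z) dz).
An antiderivative is F(z) = -z*cos(2*z)/2 + sin(2*z)/4.
Then F(pi/2) - F(0) = (pi/4) - (0) = pi/4.

pi/4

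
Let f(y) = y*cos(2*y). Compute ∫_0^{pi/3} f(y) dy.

Integrate by parts once (u = y, dv = cos(2*y) dy).
An antiderivative is F(y) = y*sin(2*y)/2 + cos(2*y)/4.
Then F(pi/3) - F(0) = (-1/8 + sqrt(3)*pi/12) - (1/4) = -3/8 + sqrt(3)*pi/12.

-3/8 + sqrt(3)*pi/12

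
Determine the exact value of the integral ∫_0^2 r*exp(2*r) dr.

Integrate by parts once (u = r, dv = exp(2*r) dr).
An antiderivative is F(r) = (2*r - 1)*exp(2*r)/4.
Then F(2) - F(0) = (3*exp(4)/4) - (-1/4) = 1/4 + 3*exp(4)/4.

1/4 + 3*exp(4)/4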